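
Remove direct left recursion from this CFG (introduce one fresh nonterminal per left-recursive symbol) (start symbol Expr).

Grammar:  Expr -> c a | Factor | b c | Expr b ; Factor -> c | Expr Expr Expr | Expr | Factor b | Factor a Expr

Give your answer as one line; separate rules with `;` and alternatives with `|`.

Expr -> c a Expr1 | Factor Expr1 | b c Expr1; Factor -> c Factor1 | Expr Expr Expr Factor1 | Expr Factor1; Expr1 -> b Expr1 | eps; Factor1 -> b Factor1 | a Expr Factor1 | eps

Expr, Factor are directly left-recursive.
For Expr: α = {b}, β = {c a, Factor, b c}. Rewrite as Expr → β Expr1 and Expr1 → α Expr1 | ε.
For Factor: α = {b, a Expr}, β = {c, Expr Expr Expr, Expr}. Rewrite as Factor → β Factor1 and Factor1 → α Factor1 | ε.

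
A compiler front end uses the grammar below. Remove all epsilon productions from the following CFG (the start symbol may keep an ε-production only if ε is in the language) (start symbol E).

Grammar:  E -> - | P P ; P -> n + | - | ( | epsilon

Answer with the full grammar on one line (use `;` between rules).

E -> - | P P | P | epsilon; P -> n + | - | (

The nullable symbols are {E, P}.
ε ∈ L(G) since E is nullable, so keep E → ε.
For each production, add variants omitting each subset of nullable occurrences: E → P P gives P P | P.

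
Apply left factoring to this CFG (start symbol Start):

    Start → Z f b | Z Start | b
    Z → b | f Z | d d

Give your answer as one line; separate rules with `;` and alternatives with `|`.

Start has alternatives sharing prefix 'Z': factor to Start → Z Start1 with Start1 → f b | Start.

Start → b | Z Start1; Z → b | f Z | d d; Start1 → f b | Start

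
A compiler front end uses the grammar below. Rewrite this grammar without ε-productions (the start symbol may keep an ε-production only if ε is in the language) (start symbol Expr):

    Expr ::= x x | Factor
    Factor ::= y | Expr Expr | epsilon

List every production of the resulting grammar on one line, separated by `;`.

The nullable symbols are {Expr, Factor}.
ε ∈ L(G) since Expr is nullable, so keep Expr → ε.
Expand every rule over subsets of its nullable positions: Factor → Expr Expr gives Expr Expr | Expr.

Expr ::= x x | Factor | epsilon; Factor ::= y | Expr Expr | Expr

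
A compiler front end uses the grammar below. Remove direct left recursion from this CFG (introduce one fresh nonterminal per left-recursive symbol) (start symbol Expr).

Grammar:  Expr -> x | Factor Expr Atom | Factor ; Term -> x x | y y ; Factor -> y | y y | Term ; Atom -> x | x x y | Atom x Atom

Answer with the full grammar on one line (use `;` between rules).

Left recursion appears on Atom.
For Atom: α = {x Atom}, β = {x, x x y}. Rewrite as Atom → β Atom1 and Atom1 → α Atom1 | ε.

Expr -> x | Factor Expr Atom | Factor; Term -> x x | y y; Factor -> y | y y | Term; Atom -> x Atom1 | x x y Atom1; Atom1 -> x Atom Atom1 | ε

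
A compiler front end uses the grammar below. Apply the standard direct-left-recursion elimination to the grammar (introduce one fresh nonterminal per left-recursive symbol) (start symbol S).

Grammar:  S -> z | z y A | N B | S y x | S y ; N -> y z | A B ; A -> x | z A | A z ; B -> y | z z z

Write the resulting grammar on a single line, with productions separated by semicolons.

Directly left-recursive nonterminals: S, A.
For S: α = {y x, y}, β = {z, z y A, N B}. Rewrite as S → β S' and S' → α S' | ε.
For A: α = {z}, β = {x, z A}. Rewrite as A → β A' and A' → α A' | ε.

S -> z S' | z y A S' | N B S'; N -> y z | A B; A -> x A' | z A A'; B -> y | z z z; S' -> y x S' | y S' | ε; A' -> z A' | ε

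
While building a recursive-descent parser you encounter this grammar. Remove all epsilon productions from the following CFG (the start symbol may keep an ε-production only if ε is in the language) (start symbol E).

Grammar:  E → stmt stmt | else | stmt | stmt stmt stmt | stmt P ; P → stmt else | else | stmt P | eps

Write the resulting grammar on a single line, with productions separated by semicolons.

E → stmt stmt | else | stmt | stmt stmt stmt | stmt P; P → stmt else | else | stmt P | stmt

Nullable set = {P}.
ε ∉ L(G), so no ε-production is kept.
For each production, add variants omitting each subset of nullable occurrences: P → stmt P gives stmt P | stmt.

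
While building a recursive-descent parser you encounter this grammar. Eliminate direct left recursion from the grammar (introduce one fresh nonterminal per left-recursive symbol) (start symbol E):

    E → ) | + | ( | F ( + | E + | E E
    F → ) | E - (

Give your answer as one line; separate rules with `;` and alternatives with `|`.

Directly left-recursive nonterminal: E.
For E: α = {+, E}, β = {), +, (, F ( +}. Rewrite as E → β E' and E' → α E' | ε.

E → ) E' | + E' | ( E' | F ( + E'; F → ) | E - (; E' → + E' | E E' | ε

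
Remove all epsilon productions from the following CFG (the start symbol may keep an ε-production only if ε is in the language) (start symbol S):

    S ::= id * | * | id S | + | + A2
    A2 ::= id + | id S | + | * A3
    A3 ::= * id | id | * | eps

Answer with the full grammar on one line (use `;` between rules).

Nullable set = {A3}.
ε ∉ L(G), so no ε-production is kept.
Expand every rule over subsets of its nullable positions: A2 → * A3 gives * A3 | *.

S ::= id * | * | id S | + | + A2; A2 ::= id + | id S | + | * A3 | *; A3 ::= * id | id | *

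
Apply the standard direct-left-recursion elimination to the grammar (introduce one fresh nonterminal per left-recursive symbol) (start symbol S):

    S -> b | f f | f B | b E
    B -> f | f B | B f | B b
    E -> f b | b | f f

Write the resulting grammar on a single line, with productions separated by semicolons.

B is directly left-recursive.
For B: α = {f, b}, β = {f, f B}. Rewrite as B → β B' and B' → α B' | ε.

S -> b | f f | f B | b E; B -> f B' | f B B'; E -> f b | b | f f; B' -> f B' | b B' | ε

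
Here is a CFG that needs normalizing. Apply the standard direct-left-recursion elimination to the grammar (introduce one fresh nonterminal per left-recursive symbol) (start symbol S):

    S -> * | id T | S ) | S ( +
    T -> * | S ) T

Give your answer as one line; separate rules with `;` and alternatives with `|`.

S -> * S' | id T S'; T -> * | S ) T; S' -> ) S' | ( + S' | ε

S is directly left-recursive.
For S: α = {), ( +}, β = {*, id T}. Rewrite as S → β S' and S' → α S' | ε.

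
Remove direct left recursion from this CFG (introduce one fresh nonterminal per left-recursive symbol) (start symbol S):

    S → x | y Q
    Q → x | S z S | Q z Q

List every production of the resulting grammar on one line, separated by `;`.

S → x | y Q; Q → x Q' | S z S Q'; Q' → z Q Q' | ε

Left recursion appears on Q.
For Q: α = {z Q}, β = {x, S z S}. Rewrite as Q → β Q' and Q' → α Q' | ε.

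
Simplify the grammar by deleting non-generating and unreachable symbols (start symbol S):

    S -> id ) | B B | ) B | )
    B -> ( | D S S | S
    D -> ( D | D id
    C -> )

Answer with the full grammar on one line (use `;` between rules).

Generating nonterminals: {B, C, S}.
Reachable from S after that: {B, S}.
Removed useless symbols: {C, D} and every production mentioning them.

S -> id ) | B B | ) B | ); B -> ( | S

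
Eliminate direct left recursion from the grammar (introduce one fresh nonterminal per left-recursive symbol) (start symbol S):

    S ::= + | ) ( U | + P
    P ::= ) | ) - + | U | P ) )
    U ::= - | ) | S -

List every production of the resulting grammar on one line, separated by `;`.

S ::= + | ) ( U | + P; P ::= ) P' | ) - + P' | U P'; U ::= - | ) | S -; P' ::= ) ) P' | ε

Left recursion appears on P.
For P: α = {) )}, β = {), ) - +, U}. Rewrite as P → β P' and P' → α P' | ε.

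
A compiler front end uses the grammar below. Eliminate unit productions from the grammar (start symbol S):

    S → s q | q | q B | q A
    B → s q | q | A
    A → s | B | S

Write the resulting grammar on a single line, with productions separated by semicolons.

S → s q | q | q B | q A; B → s q | q | q B | q A | s; A → s q | q | q B | q A | s

Unit pairs: A ⇒* {B, S}; B ⇒* {A, S}.
Replace each nonterminal's rules with the union of the non-unit rules of every nonterminal it unit-derives.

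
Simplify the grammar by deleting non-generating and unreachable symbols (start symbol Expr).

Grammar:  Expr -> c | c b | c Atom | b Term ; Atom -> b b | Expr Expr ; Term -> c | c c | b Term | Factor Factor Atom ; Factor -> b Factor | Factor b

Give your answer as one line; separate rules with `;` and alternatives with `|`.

Expr -> c | c b | c Atom | b Term; Atom -> b b | Expr Expr; Term -> c | c c | b Term

Generating nonterminals: {Atom, Expr, Term}.
Reachable from Expr after that: {Atom, Expr, Term}.
Removed useless symbols: {Factor} and every production mentioning them.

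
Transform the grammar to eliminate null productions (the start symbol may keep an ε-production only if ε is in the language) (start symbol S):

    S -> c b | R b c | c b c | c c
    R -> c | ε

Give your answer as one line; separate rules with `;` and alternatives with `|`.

S -> c b | R b c | b c | c b c | c c; R -> c

Nullable nonterminals: {R}.
ε ∉ L(G), so no ε-production is kept.
Add the nullable-subset variants: S → R b c gives R b c | b c.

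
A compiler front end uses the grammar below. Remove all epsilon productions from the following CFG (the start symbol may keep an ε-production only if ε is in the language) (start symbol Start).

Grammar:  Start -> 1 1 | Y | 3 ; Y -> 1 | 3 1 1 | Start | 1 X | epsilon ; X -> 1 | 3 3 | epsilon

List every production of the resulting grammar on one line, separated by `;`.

Start -> 1 1 | Y | 3 | ε; Y -> 1 | 3 1 1 | Start | 1 X; X -> 1 | 3 3

Nullable set = {Start, X, Y}.
ε ∈ L(G) since Start is nullable, so keep Start → ε.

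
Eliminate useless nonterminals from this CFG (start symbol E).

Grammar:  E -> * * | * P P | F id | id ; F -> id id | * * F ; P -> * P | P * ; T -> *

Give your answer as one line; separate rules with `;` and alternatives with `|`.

Generating nonterminals: {E, F, T}.
Reachable from E after that: {E, F}.
Removed useless symbols: {P, T} and every production mentioning them.

E -> * * | F id | id; F -> id id | * * F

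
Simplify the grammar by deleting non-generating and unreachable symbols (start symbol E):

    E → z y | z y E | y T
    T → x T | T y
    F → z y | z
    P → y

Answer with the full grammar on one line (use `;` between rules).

E → z y | z y E

Generating nonterminals: {E, F, P}.
Reachable from E after that: {E}.
Removed useless symbols: {F, P, T} and every production mentioning them.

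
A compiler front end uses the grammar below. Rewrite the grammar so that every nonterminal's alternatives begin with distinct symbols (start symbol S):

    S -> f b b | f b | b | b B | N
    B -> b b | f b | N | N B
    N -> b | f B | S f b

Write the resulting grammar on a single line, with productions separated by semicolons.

S -> N | f b S' | b S''; B -> b b | f b | N B'; N -> b | f B | S f b; S' -> b | ε; S'' -> ε | B; B' -> ε | B

S has alternatives sharing prefix 'f b': factor to S → f b S' with S' → b | ε.
S has alternatives sharing prefix 'b': factor to S → b S'' with S'' → ε | B.
B has alternatives sharing prefix 'N': factor to B → N B' with B' → ε | B.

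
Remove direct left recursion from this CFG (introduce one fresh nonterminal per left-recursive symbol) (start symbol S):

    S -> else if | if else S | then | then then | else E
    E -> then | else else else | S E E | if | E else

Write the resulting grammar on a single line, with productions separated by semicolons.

S -> else if | if else S | then | then then | else E; E -> then E' | else else else E' | S E E E' | if E'; E' -> else E' | ε

E is directly left-recursive.
For E: α = {else}, β = {then, else else else, S E E, if}. Rewrite as E → β E' and E' → α E' | ε.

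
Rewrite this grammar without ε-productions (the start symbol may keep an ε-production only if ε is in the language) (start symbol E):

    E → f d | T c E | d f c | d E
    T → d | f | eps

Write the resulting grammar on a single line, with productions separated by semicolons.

E → f d | T c E | c E | d f c | d E; T → d | f

Nullable nonterminals: {T}.
ε ∉ L(G), so no ε-production is kept.
Expand every rule over subsets of its nullable positions: E → T c E gives T c E | c E.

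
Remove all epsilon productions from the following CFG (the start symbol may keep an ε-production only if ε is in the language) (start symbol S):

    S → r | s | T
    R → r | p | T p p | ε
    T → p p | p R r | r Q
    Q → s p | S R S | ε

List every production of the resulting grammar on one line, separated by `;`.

Nullable set = {Q, R}.
ε ∉ L(G), so no ε-production is kept.
Add the nullable-subset variants: T → p R r gives p R r | p r. T → r Q gives r Q | r. Q → S R S gives S R S | S S.

S → r | s | T; R → r | p | T p p; T → p p | p R r | p r | r Q | r; Q → s p | S R S | S S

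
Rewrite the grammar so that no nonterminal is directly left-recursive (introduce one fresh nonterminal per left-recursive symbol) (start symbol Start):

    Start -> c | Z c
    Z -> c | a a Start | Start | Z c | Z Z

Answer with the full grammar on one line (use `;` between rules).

Start -> c | Z c; Z -> c Z1 | a a Start Z1 | Start Z1; Z1 -> c Z1 | Z Z1 | ε

Z is directly left-recursive.
For Z: α = {c, Z}, β = {c, a a Start, Start}. Rewrite as Z → β Z1 and Z1 → α Z1 | ε.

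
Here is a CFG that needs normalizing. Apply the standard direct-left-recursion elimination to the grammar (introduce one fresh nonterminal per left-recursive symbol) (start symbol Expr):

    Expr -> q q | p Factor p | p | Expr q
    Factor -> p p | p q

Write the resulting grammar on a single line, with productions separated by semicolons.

Expr -> q q Expr1 | p Factor p Expr1 | p Expr1; Factor -> p p | p q; Expr1 -> q Expr1 | ε

Left recursion appears on Expr.
For Expr: α = {q}, β = {q q, p Factor p, p}. Rewrite as Expr → β Expr1 and Expr1 → α Expr1 | ε.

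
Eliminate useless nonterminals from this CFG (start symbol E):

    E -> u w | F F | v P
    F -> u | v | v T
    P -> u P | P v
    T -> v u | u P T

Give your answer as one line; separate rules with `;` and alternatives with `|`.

Generating nonterminals: {E, F, T}.
Reachable from E after that: {E, F, T}.
Removed useless symbols: {P} and every production mentioning them.

E -> u w | F F; F -> u | v | v T; T -> v u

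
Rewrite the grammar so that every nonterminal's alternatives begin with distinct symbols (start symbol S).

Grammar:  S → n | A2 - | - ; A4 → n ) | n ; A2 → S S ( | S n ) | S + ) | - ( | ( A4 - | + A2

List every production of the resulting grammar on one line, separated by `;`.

S → n | A2 - | -; A4 → n A4'; A2 → - ( | ( A4 - | + A2 | S A2'; A4' → ) | eps; A2' → S ( | n ) | + )

A4 has alternatives sharing prefix 'n': factor to A4 → n A4' with A4' → ) | ε.
A2 has alternatives sharing prefix 'S': factor to A2 → S A2' with A2' → S ( | n ) | + ).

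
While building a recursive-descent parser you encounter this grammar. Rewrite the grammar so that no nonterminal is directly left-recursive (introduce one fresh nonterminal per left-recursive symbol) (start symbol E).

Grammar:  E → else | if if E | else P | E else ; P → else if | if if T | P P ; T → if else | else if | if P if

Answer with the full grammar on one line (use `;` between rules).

Left recursion appears on E, P.
For E: α = {else}, β = {else, if if E, else P}. Rewrite as E → β E' and E' → α E' | ε.
For P: α = {P}, β = {else if, if if T}. Rewrite as P → β P' and P' → α P' | ε.

E → else E' | if if E E' | else P E'; P → else if P' | if if T P'; T → if else | else if | if P if; E' → else E' | ε; P' → P P' | ε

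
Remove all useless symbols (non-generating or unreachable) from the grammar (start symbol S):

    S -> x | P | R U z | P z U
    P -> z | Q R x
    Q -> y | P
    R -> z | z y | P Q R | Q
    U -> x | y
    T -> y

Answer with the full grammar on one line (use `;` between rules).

Generating nonterminals: {P, Q, R, S, T, U}.
Reachable from S after that: {P, Q, R, S, U}.
Removed useless symbols: {T} and every production mentioning them.

S -> x | P | R U z | P z U; P -> z | Q R x; Q -> y | P; R -> z | z y | P Q R | Q; U -> x | y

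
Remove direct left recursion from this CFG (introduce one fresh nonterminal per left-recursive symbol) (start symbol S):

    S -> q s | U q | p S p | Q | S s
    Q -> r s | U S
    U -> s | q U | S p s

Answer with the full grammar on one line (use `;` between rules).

Directly left-recursive nonterminal: S.
For S: α = {s}, β = {q s, U q, p S p, Q}. Rewrite as S → β S' and S' → α S' | ε.

S -> q s S' | U q S' | p S p S' | Q S'; Q -> r s | U S; U -> s | q U | S p s; S' -> s S' | ε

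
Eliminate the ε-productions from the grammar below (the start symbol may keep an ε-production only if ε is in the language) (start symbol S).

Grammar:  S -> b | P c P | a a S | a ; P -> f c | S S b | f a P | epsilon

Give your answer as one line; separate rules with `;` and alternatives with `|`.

Nullable set = {P}.
ε ∉ L(G), so no ε-production is kept.
Add the nullable-subset variants: S → P c P gives P c P | P c | c P | c. P → f a P gives f a P | f a.

S -> b | P c P | P c | c P | c | a a S | a; P -> f c | S S b | f a P | f a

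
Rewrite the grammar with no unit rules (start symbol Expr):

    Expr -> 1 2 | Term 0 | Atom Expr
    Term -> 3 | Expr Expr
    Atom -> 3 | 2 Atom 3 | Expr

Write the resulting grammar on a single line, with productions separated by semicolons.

Expr -> 1 2 | Term 0 | Atom Expr; Term -> 3 | Expr Expr; Atom -> 3 | 2 Atom 3 | 1 2 | Term 0 | Atom Expr

Unit pairs: Atom ⇒* {Expr}.
For each unit pair (A, B), copy every non-unit production of B to A, then drop all unit productions.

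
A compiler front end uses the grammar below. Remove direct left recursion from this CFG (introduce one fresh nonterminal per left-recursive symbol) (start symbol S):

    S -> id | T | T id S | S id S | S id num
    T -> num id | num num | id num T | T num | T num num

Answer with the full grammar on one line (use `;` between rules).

S -> id S' | T S' | T id S S'; T -> num id T' | num num T' | id num T T'; S' -> id S S' | id num S' | ε; T' -> num T' | num num T' | ε

Left recursion appears on S, T.
For S: α = {id S, id num}, β = {id, T, T id S}. Rewrite as S → β S' and S' → α S' | ε.
For T: α = {num, num num}, β = {num id, num num, id num T}. Rewrite as T → β T' and T' → α T' | ε.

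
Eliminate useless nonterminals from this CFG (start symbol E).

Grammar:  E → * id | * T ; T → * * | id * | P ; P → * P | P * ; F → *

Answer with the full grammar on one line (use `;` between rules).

E → * id | * T; T → * * | id *

Generating nonterminals: {E, F, T}.
Reachable from E after that: {E, T}.
Removed useless symbols: {F, P} and every production mentioning them.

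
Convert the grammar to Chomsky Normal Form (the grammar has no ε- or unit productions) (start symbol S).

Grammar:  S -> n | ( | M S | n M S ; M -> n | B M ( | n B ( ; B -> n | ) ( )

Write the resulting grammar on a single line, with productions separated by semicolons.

Introduce a nonterminal for each terminal appearing in a rule of length ≥ 2: X1 → n, X2 → (, X3 → ).
Binarize each right-hand side of length ≥ 3 by chaining fresh nonterminals (Y1, Y2, …): affected rules were S → X1 M S; M → B M X2; M → X1 B X2; B → X3 X2 X3.

S -> n | ( | M S | X1 Y1; M -> n | B Y2 | X1 Y3; B -> n | X3 Y4; X1 -> n; X2 -> (; X3 -> ); Y1 -> M S; Y2 -> M X2; Y3 -> B X2; Y4 -> X2 X3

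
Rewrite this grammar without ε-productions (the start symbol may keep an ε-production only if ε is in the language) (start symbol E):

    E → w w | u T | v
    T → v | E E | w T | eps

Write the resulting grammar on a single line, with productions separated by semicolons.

Nullable set = {T}.
ε ∉ L(G), so no ε-production is kept.
Expand every rule over subsets of its nullable positions: E → u T gives u T | u. T → w T gives w T | w.

E → w w | u T | u | v; T → v | E E | w T | w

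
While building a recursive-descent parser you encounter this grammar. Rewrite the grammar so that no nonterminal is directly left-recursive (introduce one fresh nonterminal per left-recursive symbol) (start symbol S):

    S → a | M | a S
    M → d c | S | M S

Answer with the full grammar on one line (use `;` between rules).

Directly left-recursive nonterminal: M.
For M: α = {S}, β = {d c, S}. Rewrite as M → β M' and M' → α M' | ε.

S → a | M | a S; M → d c M' | S M'; M' → S M' | ε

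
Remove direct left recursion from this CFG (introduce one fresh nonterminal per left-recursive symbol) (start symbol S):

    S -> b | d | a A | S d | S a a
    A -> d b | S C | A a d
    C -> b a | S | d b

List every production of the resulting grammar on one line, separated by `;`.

Directly left-recursive nonterminals: S, A.
For S: α = {d, a a}, β = {b, d, a A}. Rewrite as S → β S' and S' → α S' | ε.
For A: α = {a d}, β = {d b, S C}. Rewrite as A → β A' and A' → α A' | ε.

S -> b S' | d S' | a A S'; A -> d b A' | S C A'; C -> b a | S | d b; S' -> d S' | a a S' | ε; A' -> a d A' | ε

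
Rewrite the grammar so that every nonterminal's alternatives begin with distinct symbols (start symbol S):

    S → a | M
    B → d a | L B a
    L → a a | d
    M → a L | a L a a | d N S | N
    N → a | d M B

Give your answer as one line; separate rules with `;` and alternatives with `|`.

S → a | M; B → d a | L B a; L → a a | d; M → d N S | N | a L M'; N → a | d M B; M' → ε | a a

M has alternatives sharing prefix 'a L': factor to M → a L M' with M' → ε | a a.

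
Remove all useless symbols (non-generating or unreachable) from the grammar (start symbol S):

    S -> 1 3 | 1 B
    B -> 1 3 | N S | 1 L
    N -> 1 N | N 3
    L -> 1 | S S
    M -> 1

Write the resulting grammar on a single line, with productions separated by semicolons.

Generating nonterminals: {B, L, M, S}.
Reachable from S after that: {B, L, S}.
Removed useless symbols: {M, N} and every production mentioning them.

S -> 1 3 | 1 B; B -> 1 3 | 1 L; L -> 1 | S S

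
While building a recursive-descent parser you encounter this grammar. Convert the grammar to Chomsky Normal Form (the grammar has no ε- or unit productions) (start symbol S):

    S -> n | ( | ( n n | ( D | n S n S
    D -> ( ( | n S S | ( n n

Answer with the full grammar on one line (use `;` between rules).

Introduce a nonterminal for each terminal appearing in a rule of length ≥ 2: X1 → (, X2 → n.
Binarize each right-hand side of length ≥ 3 by chaining fresh nonterminals (Y1, Y2, …): affected rules were S → X1 X2 X2; S → X2 S X2 S; D → X2 S S; D → X1 X2 X2.

S -> n | ( | X1 Y1 | X1 D | X2 Y2; D -> X1 X1 | X2 Y4 | X1 Y5; X1 -> (; X2 -> n; Y1 -> X2 X2; Y2 -> S Y3; Y3 -> X2 S; Y4 -> S S; Y5 -> X2 X2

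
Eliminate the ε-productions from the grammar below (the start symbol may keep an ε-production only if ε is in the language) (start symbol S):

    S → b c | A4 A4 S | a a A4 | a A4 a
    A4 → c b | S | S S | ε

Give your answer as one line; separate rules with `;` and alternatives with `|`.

S → b c | A4 A4 S | A4 S | a a A4 | a a | a A4 a; A4 → c b | S | S S

Nullable nonterminals: {A4}.
ε ∉ L(G), so no ε-production is kept.
Add the nullable-subset variants: S → A4 A4 S gives A4 A4 S | A4 S. S → a a A4 gives a a A4 | a a.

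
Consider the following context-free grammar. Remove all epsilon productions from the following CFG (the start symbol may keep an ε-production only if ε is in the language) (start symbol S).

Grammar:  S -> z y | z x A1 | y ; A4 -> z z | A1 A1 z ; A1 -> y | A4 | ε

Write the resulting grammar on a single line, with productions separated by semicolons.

S -> z y | z x A1 | z x | y; A4 -> z z | A1 A1 z | A1 z | z; A1 -> y | A4

Nullable nonterminals: {A1}.
ε ∉ L(G), so no ε-production is kept.
Expand every rule over subsets of its nullable positions: S → z x A1 gives z x A1 | z x. A4 → A1 A1 z gives A1 A1 z | A1 z | z.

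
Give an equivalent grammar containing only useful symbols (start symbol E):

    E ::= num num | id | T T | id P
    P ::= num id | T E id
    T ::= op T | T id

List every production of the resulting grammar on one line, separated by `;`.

Generating nonterminals: {E, P}.
Reachable from E after that: {E, P}.
Removed useless symbols: {T} and every production mentioning them.

E ::= num num | id | id P; P ::= num id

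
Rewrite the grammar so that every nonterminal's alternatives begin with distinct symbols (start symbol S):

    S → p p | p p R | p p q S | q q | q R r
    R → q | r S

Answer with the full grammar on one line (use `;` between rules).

S has alternatives sharing prefix 'p p': factor to S → p p S' with S' → ε | R | q S.
S has alternatives sharing prefix 'q': factor to S → q S'' with S'' → q | R r.

S → p p S' | q S''; R → q | r S; S' → ε | R | q S; S'' → q | R r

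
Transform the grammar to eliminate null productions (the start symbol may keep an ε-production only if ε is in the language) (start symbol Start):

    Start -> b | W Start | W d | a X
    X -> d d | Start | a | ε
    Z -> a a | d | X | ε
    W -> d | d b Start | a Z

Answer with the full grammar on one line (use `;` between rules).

The nullable symbols are {X, Z}.
ε ∉ L(G), so no ε-production is kept.
For each production, add variants omitting each subset of nullable occurrences: Start → a X gives a X | a. W → a Z gives a Z | a.

Start -> b | W Start | W d | a X | a; X -> d d | Start | a; Z -> a a | d | X; W -> d | d b Start | a Z | a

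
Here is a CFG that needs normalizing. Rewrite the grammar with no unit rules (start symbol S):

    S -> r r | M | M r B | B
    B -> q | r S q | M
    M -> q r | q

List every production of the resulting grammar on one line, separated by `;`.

Unit pairs: B ⇒* {M}; S ⇒* {B, M}.
Replace each nonterminal's rules with the union of the non-unit rules of every nonterminal it unit-derives.

S -> q | r S q | r r | M r B | q r; B -> q | r S q | q r; M -> q r | q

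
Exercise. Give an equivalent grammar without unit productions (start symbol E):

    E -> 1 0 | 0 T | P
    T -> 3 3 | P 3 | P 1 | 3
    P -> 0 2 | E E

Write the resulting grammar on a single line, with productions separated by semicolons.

E -> 1 0 | 0 T | 0 2 | E E; T -> 3 3 | P 3 | P 1 | 3; P -> 0 2 | E E

Unit pairs: E ⇒* {P}.
Replace each nonterminal's rules with the union of the non-unit rules of every nonterminal it unit-derives.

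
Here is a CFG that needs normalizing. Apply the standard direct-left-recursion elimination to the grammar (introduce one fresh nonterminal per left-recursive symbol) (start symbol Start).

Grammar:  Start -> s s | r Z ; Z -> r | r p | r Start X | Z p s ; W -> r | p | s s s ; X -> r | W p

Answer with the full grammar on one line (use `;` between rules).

Z is directly left-recursive.
For Z: α = {p s}, β = {r, r p, r Start X}. Rewrite as Z → β Z1 and Z1 → α Z1 | ε.

Start -> s s | r Z; Z -> r Z1 | r p Z1 | r Start X Z1; W -> r | p | s s s; X -> r | W p; Z1 -> p s Z1 | ε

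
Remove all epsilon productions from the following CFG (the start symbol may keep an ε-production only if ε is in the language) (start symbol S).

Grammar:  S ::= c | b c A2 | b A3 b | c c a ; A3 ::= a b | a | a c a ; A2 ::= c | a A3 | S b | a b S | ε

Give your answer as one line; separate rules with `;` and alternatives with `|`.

Nullable nonterminals: {A2}.
ε ∉ L(G), so no ε-production is kept.
Add the nullable-subset variants: S → b c A2 gives b c A2 | b c.

S ::= c | b c A2 | b c | b A3 b | c c a; A3 ::= a b | a | a c a; A2 ::= c | a A3 | S b | a b S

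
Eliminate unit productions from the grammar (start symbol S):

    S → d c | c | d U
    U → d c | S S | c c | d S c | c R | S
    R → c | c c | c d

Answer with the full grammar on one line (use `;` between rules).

S → d c | c | d U; U → d c | S S | c c | d S c | c R | c | d U; R → c | c c | c d

Unit pairs: U ⇒* {S}.
Replace each nonterminal's rules with the union of the non-unit rules of every nonterminal it unit-derives.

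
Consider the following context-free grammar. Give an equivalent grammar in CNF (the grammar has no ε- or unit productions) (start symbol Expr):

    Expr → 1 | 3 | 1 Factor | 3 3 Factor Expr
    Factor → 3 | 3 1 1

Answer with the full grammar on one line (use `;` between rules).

Expr → 1 | 3 | X1 Factor | X2 Y1; Factor → 3 | X2 Y3; X1 → 1; X2 → 3; Y1 → X2 Y2; Y2 → Factor Expr; Y3 → X1 X1

Introduce a nonterminal for each terminal appearing in a rule of length ≥ 2: X1 → 1, X2 → 3.
Binarize each right-hand side of length ≥ 3 by chaining fresh nonterminals (Y1, Y2, …): affected rules were Expr → X2 X2 Factor Expr; Factor → X2 X1 X1.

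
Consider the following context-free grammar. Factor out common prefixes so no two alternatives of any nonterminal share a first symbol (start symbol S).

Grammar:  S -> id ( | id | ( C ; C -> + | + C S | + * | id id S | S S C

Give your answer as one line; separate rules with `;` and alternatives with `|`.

S has alternatives sharing prefix 'id': factor to S → id S' with S' → ( | ε.
C has alternatives sharing prefix '+': factor to C → + C' with C' → ε | C S | *.

S -> ( C | id S'; C -> id id S | S S C | + C'; S' -> ( | ε; C' -> ε | C S | *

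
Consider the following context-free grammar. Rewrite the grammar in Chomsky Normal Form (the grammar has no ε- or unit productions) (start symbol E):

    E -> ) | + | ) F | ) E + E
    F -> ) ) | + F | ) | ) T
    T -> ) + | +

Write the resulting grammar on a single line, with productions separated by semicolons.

E -> ) | + | X1 F | X1 Y1; F -> X1 X1 | X2 F | ) | X1 T; T -> X1 X2 | +; X1 -> ); X2 -> +; Y1 -> E Y2; Y2 -> X2 E

Introduce a nonterminal for each terminal appearing in a rule of length ≥ 2: X1 → ), X2 → +.
Binarize each right-hand side of length ≥ 3 by chaining fresh nonterminals (Y1, Y2, …): affected rules were E → X1 E X2 E.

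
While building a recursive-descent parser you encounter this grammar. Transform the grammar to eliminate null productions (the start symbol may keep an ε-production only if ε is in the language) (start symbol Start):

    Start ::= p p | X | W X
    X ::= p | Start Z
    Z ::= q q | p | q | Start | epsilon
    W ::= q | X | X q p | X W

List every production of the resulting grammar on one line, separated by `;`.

The nullable symbols are {Z}.
ε ∉ L(G), so no ε-production is kept.
Add the nullable-subset variants: X → Start Z gives Start Z | Start.

Start ::= p p | X | W X; X ::= p | Start Z | Start; Z ::= q q | p | q | Start; W ::= q | X | X q p | X W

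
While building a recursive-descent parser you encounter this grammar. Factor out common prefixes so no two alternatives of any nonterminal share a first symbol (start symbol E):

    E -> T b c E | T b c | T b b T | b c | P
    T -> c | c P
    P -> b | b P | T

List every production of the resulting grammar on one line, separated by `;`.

E has alternatives sharing prefix 'T b': factor to E → T b E' with E' → c E | c | b T.
T has alternatives sharing prefix 'c': factor to T → c T' with T' → ε | P.
P has alternatives sharing prefix 'b': factor to P → b P' with P' → ε | P.
E' has alternatives sharing prefix 'c': factor to E' → c E'' with E'' → E | ε.

E -> b c | P | T b E'; T -> c T'; P -> T | b P'; E' -> b T | c E''; T' -> ε | P; P' -> ε | P; E'' -> E | ε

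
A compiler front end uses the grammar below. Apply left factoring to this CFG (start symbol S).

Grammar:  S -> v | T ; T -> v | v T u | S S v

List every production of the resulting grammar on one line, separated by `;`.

S -> v | T; T -> S S v | v T'; T' -> epsilon | T u

T has alternatives sharing prefix 'v': factor to T → v T' with T' → ε | T u.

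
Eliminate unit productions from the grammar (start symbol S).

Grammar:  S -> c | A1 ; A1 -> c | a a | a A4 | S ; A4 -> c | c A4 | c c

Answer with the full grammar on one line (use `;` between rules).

S -> c | a a | a A4; A1 -> c | a a | a A4; A4 -> c | c A4 | c c

Unit pairs: A1 ⇒* {S}; S ⇒* {A1}.
For every A with A ⇒* B via unit rules, add B's non-unit alternatives to A; then delete every rule of the form X → Y.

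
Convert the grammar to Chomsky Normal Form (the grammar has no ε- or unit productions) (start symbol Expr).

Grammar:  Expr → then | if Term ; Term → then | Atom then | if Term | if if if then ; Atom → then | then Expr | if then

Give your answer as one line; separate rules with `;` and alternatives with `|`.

Expr → then | X1 Term; Term → then | Atom X2 | X1 Term | X1 Y1; Atom → then | X2 Expr | X1 X2; X1 → if; X2 → then; Y1 → X1 Y2; Y2 → X1 X2

Introduce a nonterminal for each terminal appearing in a rule of length ≥ 2: X1 → if, X2 → then.
Binarize each right-hand side of length ≥ 3 by chaining fresh nonterminals (Y1, Y2, …): affected rules were Term → X1 X1 X1 X2.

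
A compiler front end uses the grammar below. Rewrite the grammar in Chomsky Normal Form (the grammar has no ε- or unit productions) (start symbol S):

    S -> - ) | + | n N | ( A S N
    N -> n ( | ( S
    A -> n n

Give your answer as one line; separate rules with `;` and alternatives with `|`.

Introduce a nonterminal for each terminal appearing in a rule of length ≥ 2: X1 → -, X2 → ), X3 → n, X4 → (.
Binarize each right-hand side of length ≥ 3 by chaining fresh nonterminals (Y1, Y2, …): affected rules were S → X4 A S N.

S -> X1 X2 | + | X3 N | X4 Y1; N -> X3 X4 | X4 S; A -> X3 X3; X1 -> -; X2 -> ); X3 -> n; X4 -> (; Y1 -> A Y2; Y2 -> S N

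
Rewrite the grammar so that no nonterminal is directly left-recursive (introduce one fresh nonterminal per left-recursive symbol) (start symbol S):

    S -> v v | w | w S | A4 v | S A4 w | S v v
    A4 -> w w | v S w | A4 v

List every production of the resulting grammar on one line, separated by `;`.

S -> v v S' | w S' | w S S' | A4 v S'; A4 -> w w A4' | v S w A4'; S' -> A4 w S' | v v S' | ε; A4' -> v A4' | ε

Directly left-recursive nonterminals: S, A4.
For S: α = {A4 w, v v}, β = {v v, w, w S, A4 v}. Rewrite as S → β S' and S' → α S' | ε.
For A4: α = {v}, β = {w w, v S w}. Rewrite as A4 → β A4' and A4' → α A4' | ε.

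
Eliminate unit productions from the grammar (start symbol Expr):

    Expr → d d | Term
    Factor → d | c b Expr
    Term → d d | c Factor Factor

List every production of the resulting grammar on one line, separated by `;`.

Expr → d d | c Factor Factor; Factor → d | c b Expr; Term → d d | c Factor Factor

Unit pairs: Expr ⇒* {Term}.
For every A with A ⇒* B via unit rules, add B's non-unit alternatives to A; then delete every rule of the form X → Y.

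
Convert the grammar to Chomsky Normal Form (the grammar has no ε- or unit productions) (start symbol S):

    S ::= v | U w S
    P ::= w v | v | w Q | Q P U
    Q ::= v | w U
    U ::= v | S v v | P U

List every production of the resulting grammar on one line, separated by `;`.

Introduce a nonterminal for each terminal appearing in a rule of length ≥ 2: X1 → w, X2 → v.
Binarize each right-hand side of length ≥ 3 by chaining fresh nonterminals (Y1, Y2, …): affected rules were S → U X1 S; P → Q P U; U → S X2 X2.

S ::= v | U Y1; P ::= X1 X2 | v | X1 Q | Q Y2; Q ::= v | X1 U; U ::= v | S Y3 | P U; X1 ::= w; X2 ::= v; Y1 ::= X1 S; Y2 ::= P U; Y3 ::= X2 X2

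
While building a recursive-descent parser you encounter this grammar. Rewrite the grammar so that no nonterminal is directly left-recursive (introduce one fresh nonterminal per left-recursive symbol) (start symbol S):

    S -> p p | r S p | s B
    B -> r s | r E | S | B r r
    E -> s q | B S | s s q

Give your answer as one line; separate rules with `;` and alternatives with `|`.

S -> p p | r S p | s B; B -> r s B' | r E B' | S B'; E -> s q | B S | s s q; B' -> r r B' | ε

Left recursion appears on B.
For B: α = {r r}, β = {r s, r E, S}. Rewrite as B → β B' and B' → α B' | ε.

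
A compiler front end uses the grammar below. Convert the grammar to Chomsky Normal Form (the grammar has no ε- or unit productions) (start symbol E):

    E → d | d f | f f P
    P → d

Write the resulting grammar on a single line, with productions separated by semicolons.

Introduce a nonterminal for each terminal appearing in a rule of length ≥ 2: X1 → d, X2 → f.
Binarize each right-hand side of length ≥ 3 by chaining fresh nonterminals (Y1, Y2, …): affected rules were E → X2 X2 P.

E → d | X1 X2 | X2 Y1; P → d; X1 → d; X2 → f; Y1 → X2 P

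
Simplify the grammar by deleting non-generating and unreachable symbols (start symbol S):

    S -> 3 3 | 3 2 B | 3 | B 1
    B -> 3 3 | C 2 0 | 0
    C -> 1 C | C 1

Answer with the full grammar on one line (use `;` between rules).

Generating nonterminals: {B, S}.
Reachable from S after that: {B, S}.
Removed useless symbols: {C} and every production mentioning them.

S -> 3 3 | 3 2 B | 3 | B 1; B -> 3 3 | 0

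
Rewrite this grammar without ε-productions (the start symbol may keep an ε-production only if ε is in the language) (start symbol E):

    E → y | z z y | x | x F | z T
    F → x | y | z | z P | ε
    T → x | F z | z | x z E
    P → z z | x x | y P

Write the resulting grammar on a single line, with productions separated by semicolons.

E → y | z z y | x | x F | z T; F → x | y | z | z P; T → x | F z | z | x z E; P → z z | x x | y P

Nullable nonterminals: {F}.
ε ∉ L(G), so no ε-production is kept.
Expand every rule over subsets of its nullable positions: T → F z gives F z | z.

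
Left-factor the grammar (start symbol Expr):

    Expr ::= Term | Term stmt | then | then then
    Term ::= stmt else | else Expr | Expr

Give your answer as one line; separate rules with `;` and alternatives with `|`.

Expr ::= Term Expr1 | then Expr2; Term ::= stmt else | else Expr | Expr; Expr1 ::= ε | stmt; Expr2 ::= ε | then

Expr has alternatives sharing prefix 'Term': factor to Expr → Term Expr1 with Expr1 → ε | stmt.
Expr has alternatives sharing prefix 'then': factor to Expr → then Expr2 with Expr2 → ε | then.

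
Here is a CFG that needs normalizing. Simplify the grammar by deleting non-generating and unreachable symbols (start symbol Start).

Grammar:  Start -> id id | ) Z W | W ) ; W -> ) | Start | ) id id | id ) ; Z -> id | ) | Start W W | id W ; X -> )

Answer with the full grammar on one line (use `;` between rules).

Generating nonterminals: {Start, W, X, Z}.
Reachable from Start after that: {Start, W, Z}.
Removed useless symbols: {X} and every production mentioning them.

Start -> id id | ) Z W | W ); W -> ) | Start | ) id id | id ); Z -> id | ) | Start W W | id W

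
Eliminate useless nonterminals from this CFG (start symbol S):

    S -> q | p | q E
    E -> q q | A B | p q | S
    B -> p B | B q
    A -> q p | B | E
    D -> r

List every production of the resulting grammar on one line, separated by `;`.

Generating nonterminals: {A, D, E, S}.
Reachable from S after that: {E, S}.
Removed useless symbols: {A, B, D} and every production mentioning them.

S -> q | p | q E; E -> q q | p q | S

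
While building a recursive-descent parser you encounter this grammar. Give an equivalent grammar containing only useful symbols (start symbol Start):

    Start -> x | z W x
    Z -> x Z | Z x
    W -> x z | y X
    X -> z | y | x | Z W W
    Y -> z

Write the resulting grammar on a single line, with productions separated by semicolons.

Start -> x | z W x; W -> x z | y X; X -> z | y | x

Generating nonterminals: {Start, W, X, Y}.
Reachable from Start after that: {Start, W, X}.
Removed useless symbols: {Y, Z} and every production mentioning them.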